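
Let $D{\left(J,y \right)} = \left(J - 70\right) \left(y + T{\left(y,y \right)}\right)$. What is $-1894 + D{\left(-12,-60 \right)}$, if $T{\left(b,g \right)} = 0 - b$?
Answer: $-1894$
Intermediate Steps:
$T{\left(b,g \right)} = - b$
$D{\left(J,y \right)} = 0$ ($D{\left(J,y \right)} = \left(J - 70\right) \left(y - y\right) = \left(-70 + J\right) 0 = 0$)
$-1894 + D{\left(-12,-60 \right)} = -1894 + 0 = -1894$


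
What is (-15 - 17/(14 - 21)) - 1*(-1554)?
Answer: 10790/7 ≈ 1541.4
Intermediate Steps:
(-15 - 17/(14 - 21)) - 1*(-1554) = (-15 - 17/(-7)) + 1554 = (-15 - 17*(-⅐)) + 1554 = (-15 + 17/7) + 1554 = -88/7 + 1554 = 10790/7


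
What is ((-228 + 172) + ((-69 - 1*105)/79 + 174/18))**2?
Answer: 132319009/56169 ≈ 2355.7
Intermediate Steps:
((-228 + 172) + ((-69 - 1*105)/79 + 174/18))**2 = (-56 + ((-69 - 105)*(1/79) + 174*(1/18)))**2 = (-56 + (-174*1/79 + 29/3))**2 = (-56 + (-174/79 + 29/3))**2 = (-56 + 1769/237)**2 = (-11503/237)**2 = 132319009/56169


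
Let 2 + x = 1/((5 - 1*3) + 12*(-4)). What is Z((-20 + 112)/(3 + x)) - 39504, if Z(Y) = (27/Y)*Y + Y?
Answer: -1772233/45 ≈ -39383.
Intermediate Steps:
x = -93/46 (x = -2 + 1/((5 - 1*3) + 12*(-4)) = -2 + 1/((5 - 3) - 48) = -2 + 1/(2 - 48) = -2 + 1/(-46) = -2 - 1/46 = -93/46 ≈ -2.0217)
Z(Y) = 27 + Y
Z((-20 + 112)/(3 + x)) - 39504 = (27 + (-20 + 112)/(3 - 93/46)) - 39504 = (27 + 92/(45/46)) - 39504 = (27 + 92*(46/45)) - 39504 = (27 + 4232/45) - 39504 = 5447/45 - 39504 = -1772233/45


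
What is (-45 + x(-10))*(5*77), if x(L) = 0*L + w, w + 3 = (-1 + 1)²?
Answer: -18480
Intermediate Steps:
w = -3 (w = -3 + (-1 + 1)² = -3 + 0² = -3 + 0 = -3)
x(L) = -3 (x(L) = 0*L - 3 = 0 - 3 = -3)
(-45 + x(-10))*(5*77) = (-45 - 3)*(5*77) = -48*385 = -18480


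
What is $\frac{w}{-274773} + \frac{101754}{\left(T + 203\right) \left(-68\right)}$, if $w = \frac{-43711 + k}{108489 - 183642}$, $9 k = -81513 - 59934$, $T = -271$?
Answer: $\frac{242448620641135}{11017577377368} \approx 22.006$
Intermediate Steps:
$k = - \frac{47149}{3}$ ($k = \frac{-81513 - 59934}{9} = \frac{1}{9} \left(-141447\right) = - \frac{47149}{3} \approx -15716.0$)
$w = \frac{13714}{17343}$ ($w = \frac{-43711 - \frac{47149}{3}}{108489 - 183642} = - \frac{178282}{3 \left(-75153\right)} = \left(- \frac{178282}{3}\right) \left(- \frac{1}{75153}\right) = \frac{13714}{17343} \approx 0.79075$)
$\frac{w}{-274773} + \frac{101754}{\left(T + 203\right) \left(-68\right)} = \frac{13714}{17343 \left(-274773\right)} + \frac{101754}{\left(-271 + 203\right) \left(-68\right)} = \frac{13714}{17343} \left(- \frac{1}{274773}\right) + \frac{101754}{\left(-68\right) \left(-68\right)} = - \frac{13714}{4765388139} + \frac{101754}{4624} = - \frac{13714}{4765388139} + 101754 \cdot \frac{1}{4624} = - \frac{13714}{4765388139} + \frac{50877}{2312} = \frac{242448620641135}{11017577377368}$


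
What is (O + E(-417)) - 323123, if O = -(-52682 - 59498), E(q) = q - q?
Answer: -210943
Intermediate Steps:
E(q) = 0
O = 112180 (O = -1*(-112180) = 112180)
(O + E(-417)) - 323123 = (112180 + 0) - 323123 = 112180 - 323123 = -210943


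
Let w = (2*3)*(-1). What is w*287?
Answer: -1722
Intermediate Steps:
w = -6 (w = 6*(-1) = -6)
w*287 = -6*287 = -1722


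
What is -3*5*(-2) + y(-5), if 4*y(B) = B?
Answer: 115/4 ≈ 28.750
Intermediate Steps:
y(B) = B/4
-3*5*(-2) + y(-5) = -3*5*(-2) + (¼)*(-5) = -15*(-2) - 5/4 = 30 - 5/4 = 115/4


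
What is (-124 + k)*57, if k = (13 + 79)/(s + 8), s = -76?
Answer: -121467/17 ≈ -7145.1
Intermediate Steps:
k = -23/17 (k = (13 + 79)/(-76 + 8) = 92/(-68) = 92*(-1/68) = -23/17 ≈ -1.3529)
(-124 + k)*57 = (-124 - 23/17)*57 = -2131/17*57 = -121467/17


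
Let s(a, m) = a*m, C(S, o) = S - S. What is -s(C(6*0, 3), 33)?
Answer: 0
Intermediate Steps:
C(S, o) = 0
-s(C(6*0, 3), 33) = -0*33 = -1*0 = 0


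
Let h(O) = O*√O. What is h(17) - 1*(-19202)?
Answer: 19202 + 17*√17 ≈ 19272.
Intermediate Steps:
h(O) = O^(3/2)
h(17) - 1*(-19202) = 17^(3/2) - 1*(-19202) = 17*√17 + 19202 = 19202 + 17*√17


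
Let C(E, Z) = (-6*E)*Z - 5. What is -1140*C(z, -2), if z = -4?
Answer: 60420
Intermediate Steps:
C(E, Z) = -5 - 6*E*Z (C(E, Z) = -6*E*Z - 5 = -5 - 6*E*Z)
-1140*C(z, -2) = -1140*(-5 - 6*(-4)*(-2)) = -1140*(-5 - 48) = -1140*(-53) = 60420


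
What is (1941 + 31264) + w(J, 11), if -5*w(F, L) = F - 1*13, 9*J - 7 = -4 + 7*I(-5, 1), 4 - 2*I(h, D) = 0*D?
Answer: 298865/9 ≈ 33207.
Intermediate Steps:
I(h, D) = 2 (I(h, D) = 2 - 0*D = 2 - 1/2*0 = 2 + 0 = 2)
J = 17/9 (J = 7/9 + (-4 + 7*2)/9 = 7/9 + (-4 + 14)/9 = 7/9 + (1/9)*10 = 7/9 + 10/9 = 17/9 ≈ 1.8889)
w(F, L) = 13/5 - F/5 (w(F, L) = -(F - 1*13)/5 = -(F - 13)/5 = -(-13 + F)/5 = 13/5 - F/5)
(1941 + 31264) + w(J, 11) = (1941 + 31264) + (13/5 - 1/5*17/9) = 33205 + (13/5 - 17/45) = 33205 + 20/9 = 298865/9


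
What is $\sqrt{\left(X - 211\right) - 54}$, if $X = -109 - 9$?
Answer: $i \sqrt{383} \approx 19.57 i$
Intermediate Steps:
$X = -118$
$\sqrt{\left(X - 211\right) - 54} = \sqrt{\left(-118 - 211\right) - 54} = \sqrt{-329 - 54} = \sqrt{-383} = i \sqrt{383}$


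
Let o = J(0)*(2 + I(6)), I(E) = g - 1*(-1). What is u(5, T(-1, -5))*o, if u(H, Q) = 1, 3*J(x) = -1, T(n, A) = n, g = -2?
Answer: -⅓ ≈ -0.33333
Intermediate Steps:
J(x) = -⅓ (J(x) = (⅓)*(-1) = -⅓)
I(E) = -1 (I(E) = -2 - 1*(-1) = -2 + 1 = -1)
o = -⅓ (o = -(2 - 1)/3 = -⅓*1 = -⅓ ≈ -0.33333)
u(5, T(-1, -5))*o = 1*(-⅓) = -⅓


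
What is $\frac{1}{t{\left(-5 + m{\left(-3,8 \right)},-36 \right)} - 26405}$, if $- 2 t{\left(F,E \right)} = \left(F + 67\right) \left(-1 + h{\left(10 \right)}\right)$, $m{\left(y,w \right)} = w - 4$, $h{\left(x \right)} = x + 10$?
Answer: $- \frac{1}{27032} \approx -3.6993 \cdot 10^{-5}$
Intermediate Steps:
$h{\left(x \right)} = 10 + x$
$m{\left(y,w \right)} = -4 + w$ ($m{\left(y,w \right)} = w - 4 = -4 + w$)
$t{\left(F,E \right)} = - \frac{1273}{2} - \frac{19 F}{2}$ ($t{\left(F,E \right)} = - \frac{\left(F + 67\right) \left(-1 + \left(10 + 10\right)\right)}{2} = - \frac{\left(67 + F\right) \left(-1 + 20\right)}{2} = - \frac{\left(67 + F\right) 19}{2} = - \frac{1273 + 19 F}{2} = - \frac{1273}{2} - \frac{19 F}{2}$)
$\frac{1}{t{\left(-5 + m{\left(-3,8 \right)},-36 \right)} - 26405} = \frac{1}{\left(- \frac{1273}{2} - \frac{19 \left(-5 + \left(-4 + 8\right)\right)}{2}\right) - 26405} = \frac{1}{\left(- \frac{1273}{2} - \frac{19 \left(-5 + 4\right)}{2}\right) - 26405} = \frac{1}{\left(- \frac{1273}{2} - - \frac{19}{2}\right) - 26405} = \frac{1}{\left(- \frac{1273}{2} + \frac{19}{2}\right) - 26405} = \frac{1}{-627 - 26405} = \frac{1}{-27032} = - \frac{1}{27032}$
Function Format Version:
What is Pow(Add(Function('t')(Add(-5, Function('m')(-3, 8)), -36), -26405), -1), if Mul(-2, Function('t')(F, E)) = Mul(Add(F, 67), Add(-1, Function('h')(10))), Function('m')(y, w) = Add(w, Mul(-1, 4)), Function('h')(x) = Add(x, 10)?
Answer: Rational(-1, 27032) ≈ -3.6993e-5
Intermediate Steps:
Function('h')(x) = Add(10, x)
Function('m')(y, w) = Add(-4, w) (Function('m')(y, w) = Add(w, -4) = Add(-4, w))
Function('t')(F, E) = Add(Rational(-1273, 2), Mul(Rational(-19, 2), F)) (Function('t')(F, E) = Mul(Rational(-1, 2), Mul(Add(F, 67), Add(-1, Add(10, 10)))) = Mul(Rational(-1, 2), Mul(Add(67, F), Add(-1, 20))) = Mul(Rational(-1, 2), Mul(Add(67, F), 19)) = Mul(Rational(-1, 2), Add(1273, Mul(19, F))) = Add(Rational(-1273, 2), Mul(Rational(-19, 2), F)))
Pow(Add(Function('t')(Add(-5, Function('m')(-3, 8)), -36), -26405), -1) = Pow(Add(Add(Rational(-1273, 2), Mul(Rational(-19, 2), Add(-5, Add(-4, 8)))), -26405), -1) = Pow(Add(Add(Rational(-1273, 2), Mul(Rational(-19, 2), Add(-5, 4))), -26405), -1) = Pow(Add(Add(Rational(-1273, 2), Mul(Rational(-19, 2), -1)), -26405), -1) = Pow(Add(Add(Rational(-1273, 2), Rational(19, 2)), -26405), -1) = Pow(Add(-627, -26405), -1) = Pow(-27032, -1) = Rational(-1, 27032)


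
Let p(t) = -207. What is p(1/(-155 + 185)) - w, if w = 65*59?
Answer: -4042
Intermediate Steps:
w = 3835
p(1/(-155 + 185)) - w = -207 - 1*3835 = -207 - 3835 = -4042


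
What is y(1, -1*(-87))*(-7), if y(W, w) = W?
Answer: -7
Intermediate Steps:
y(1, -1*(-87))*(-7) = 1*(-7) = -7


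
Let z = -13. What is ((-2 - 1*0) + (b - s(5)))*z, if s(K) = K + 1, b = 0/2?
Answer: 104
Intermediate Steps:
b = 0 (b = 0*(½) = 0)
s(K) = 1 + K
((-2 - 1*0) + (b - s(5)))*z = ((-2 - 1*0) + (0 - (1 + 5)))*(-13) = ((-2 + 0) + (0 - 1*6))*(-13) = (-2 + (0 - 6))*(-13) = (-2 - 6)*(-13) = -8*(-13) = 104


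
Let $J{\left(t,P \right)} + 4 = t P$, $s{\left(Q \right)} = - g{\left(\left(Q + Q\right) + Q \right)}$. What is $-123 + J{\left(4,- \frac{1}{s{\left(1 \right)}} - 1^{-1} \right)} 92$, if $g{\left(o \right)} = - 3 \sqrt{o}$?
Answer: $-859 - \frac{368 \sqrt{3}}{9} \approx -929.82$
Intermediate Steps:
$s{\left(Q \right)} = 3 \sqrt{3} \sqrt{Q}$ ($s{\left(Q \right)} = - \left(-3\right) \sqrt{\left(Q + Q\right) + Q} = - \left(-3\right) \sqrt{2 Q + Q} = - \left(-3\right) \sqrt{3 Q} = - \left(-3\right) \sqrt{3} \sqrt{Q} = 3 \sqrt{3} \sqrt{Q}$)
$J{\left(t,P \right)} = -4 + P t$ ($J{\left(t,P \right)} = -4 + t P = -4 + P t$)
$-123 + J{\left(4,- \frac{1}{s{\left(1 \right)}} - 1^{-1} \right)} 92 = -123 + \left(-4 + \left(- \frac{1}{3 \sqrt{3} \sqrt{1}} - 1^{-1}\right) 4\right) 92 = -123 + \left(-4 + \left(- \frac{1}{3 \sqrt{3} \cdot 1} - 1\right) 4\right) 92 = -123 + \left(-4 + \left(- \frac{1}{3 \sqrt{3}} - 1\right) 4\right) 92 = -123 + \left(-4 + \left(- \frac{\sqrt{3}}{9} - 1\right) 4\right) 92 = -123 + \left(-4 + \left(-1 - \frac{\sqrt{3}}{9}\right) 4\right) 92 = -123 + \left(-4 - \left(4 + \frac{4 \sqrt{3}}{9}\right)\right) 92 = -123 + \left(-8 - \frac{4 \sqrt{3}}{9}\right) 92 = -123 - \left(736 + \frac{368 \sqrt{3}}{9}\right) = -859 - \frac{368 \sqrt{3}}{9}$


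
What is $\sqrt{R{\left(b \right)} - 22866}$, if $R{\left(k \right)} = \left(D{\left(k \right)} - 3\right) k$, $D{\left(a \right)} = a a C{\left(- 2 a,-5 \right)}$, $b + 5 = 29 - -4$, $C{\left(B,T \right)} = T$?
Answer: $i \sqrt{132710} \approx 364.29 i$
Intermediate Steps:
$b = 28$ ($b = -5 + \left(29 - -4\right) = -5 + \left(29 + 4\right) = -5 + 33 = 28$)
$D{\left(a \right)} = - 5 a^{2}$ ($D{\left(a \right)} = a a \left(-5\right) = a^{2} \left(-5\right) = - 5 a^{2}$)
$R{\left(k \right)} = k \left(-3 - 5 k^{2}\right)$ ($R{\left(k \right)} = \left(- 5 k^{2} - 3\right) k = \left(-3 - 5 k^{2}\right) k = k \left(-3 - 5 k^{2}\right)$)
$\sqrt{R{\left(b \right)} - 22866} = \sqrt{28 \left(-3 - 5 \cdot 28^{2}\right) - 22866} = \sqrt{28 \left(-3 - 3920\right) - 22866} = \sqrt{28 \left(-3923\right) - 22866} = \sqrt{-109844 - 22866} = \sqrt{-132710} = i \sqrt{132710}$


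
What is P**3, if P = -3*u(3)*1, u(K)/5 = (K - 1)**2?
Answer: -216000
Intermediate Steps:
u(K) = 5*(-1 + K)**2 (u(K) = 5*(K - 1)**2 = 5*(-1 + K)**2)
P = -60 (P = -15*(-1 + 3)**2*1 = -15*2**2*1 = -15*4*1 = -3*20*1 = -60*1 = -60)
P**3 = (-60)**3 = -216000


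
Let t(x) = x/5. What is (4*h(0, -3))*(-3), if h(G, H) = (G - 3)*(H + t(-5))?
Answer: -144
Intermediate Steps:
t(x) = x/5 (t(x) = x*(⅕) = x/5)
h(G, H) = (-1 + H)*(-3 + G) (h(G, H) = (G - 3)*(H + (⅕)*(-5)) = (-3 + G)*(H - 1) = (-3 + G)*(-1 + H) = (-1 + H)*(-3 + G))
(4*h(0, -3))*(-3) = (4*(3 - 1*0 - 3*(-3) + 0*(-3)))*(-3) = (4*(3 + 0 + 9 + 0))*(-3) = (4*12)*(-3) = 48*(-3) = -144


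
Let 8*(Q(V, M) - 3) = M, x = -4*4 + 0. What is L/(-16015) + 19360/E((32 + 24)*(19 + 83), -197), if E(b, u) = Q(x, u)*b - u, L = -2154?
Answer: -1776334/79001995 ≈ -0.022485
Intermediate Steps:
x = -16 (x = -16 + 0 = -16)
Q(V, M) = 3 + M/8
E(b, u) = -u + b*(3 + u/8) (E(b, u) = (3 + u/8)*b - u = b*(3 + u/8) - u = -u + b*(3 + u/8))
L/(-16015) + 19360/E((32 + 24)*(19 + 83), -197) = -2154/(-16015) + 19360/(-1*(-197) + ((32 + 24)*(19 + 83))*(24 - 197)/8) = -2154*(-1/16015) + 19360/(197 + (1/8)*(56*102)*(-173)) = 2154/16015 + 19360/(197 + (1/8)*5712*(-173)) = 2154/16015 + 19360/(197 - 123522) = 2154/16015 + 19360/(-123325) = 2154/16015 + 19360*(-1/123325) = 2154/16015 - 3872/24665 = -1776334/79001995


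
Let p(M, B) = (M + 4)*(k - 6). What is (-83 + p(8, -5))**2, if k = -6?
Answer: 51529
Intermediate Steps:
p(M, B) = -48 - 12*M (p(M, B) = (M + 4)*(-6 - 6) = (4 + M)*(-12) = -48 - 12*M)
(-83 + p(8, -5))**2 = (-83 + (-48 - 12*8))**2 = (-83 + (-48 - 96))**2 = (-83 - 144)**2 = (-227)**2 = 51529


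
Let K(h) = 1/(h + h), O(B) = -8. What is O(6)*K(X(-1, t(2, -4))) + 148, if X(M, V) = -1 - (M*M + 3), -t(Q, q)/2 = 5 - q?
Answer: 744/5 ≈ 148.80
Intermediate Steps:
t(Q, q) = -10 + 2*q (t(Q, q) = -2*(5 - q) = -10 + 2*q)
X(M, V) = -4 - M**2 (X(M, V) = -1 - (M**2 + 3) = -1 - (3 + M**2) = -1 + (-3 - M**2) = -4 - M**2)
K(h) = 1/(2*h)
O(6)*K(X(-1, t(2, -4))) + 148 = -4/(-4 - 1*(-1)**2) + 148 = -4/(-4 - 1*1) + 148 = -4/(-4 - 1) + 148 = -4/(-5) + 148 = -4*(-1)/5 + 148 = -8*(-1/10) + 148 = 4/5 + 148 = 744/5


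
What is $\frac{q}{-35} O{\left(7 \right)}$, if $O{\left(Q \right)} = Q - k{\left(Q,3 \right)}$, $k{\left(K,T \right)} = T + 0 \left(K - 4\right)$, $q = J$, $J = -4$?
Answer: $\frac{16}{35} \approx 0.45714$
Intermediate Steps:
$q = -4$
$k{\left(K,T \right)} = T$ ($k{\left(K,T \right)} = T + 0 \left(K - 4\right) = T + 0 \left(-4 + K\right) = T + 0 = T$)
$O{\left(Q \right)} = -3 + Q$ ($O{\left(Q \right)} = Q - 3 = -3 + Q$)
$\frac{q}{-35} O{\left(7 \right)} = \frac{1}{-35} \left(-4\right) \left(-3 + 7\right) = \left(- \frac{1}{35}\right) \left(-4\right) 4 = \frac{4}{35} \cdot 4 = \frac{16}{35}$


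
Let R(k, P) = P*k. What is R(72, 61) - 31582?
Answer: -27190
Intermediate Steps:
R(72, 61) - 31582 = 61*72 - 31582 = 4392 - 31582 = -27190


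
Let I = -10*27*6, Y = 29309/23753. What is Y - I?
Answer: 38509169/23753 ≈ 1621.2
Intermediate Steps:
Y = 29309/23753 (Y = 29309*(1/23753) = 29309/23753 ≈ 1.2339)
I = -1620 (I = -270*6 = -1620)
Y - I = 29309/23753 - 1*(-1620) = 29309/23753 + 1620 = 38509169/23753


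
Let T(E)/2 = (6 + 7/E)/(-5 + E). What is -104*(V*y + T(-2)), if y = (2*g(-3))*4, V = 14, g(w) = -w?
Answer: -244088/7 ≈ -34870.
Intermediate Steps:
T(E) = 2*(6 + 7/E)/(-5 + E) (T(E) = 2*((6 + 7/E)/(-5 + E)) = 2*(6 + 7/E)/(-5 + E))
y = 24 (y = (2*(-1*(-3)))*4 = (2*3)*4 = 6*4 = 24)
-104*(V*y + T(-2)) = -104*(14*24 + 2*(7 + 6*(-2))/(-2*(-5 - 2))) = -104*(336 + 2*(-½)*(7 - 12)/(-7)) = -104*(336 + 2*(-½)*(-⅐)*(-5)) = -104*(336 - 5/7) = -104*2347/7 = -244088/7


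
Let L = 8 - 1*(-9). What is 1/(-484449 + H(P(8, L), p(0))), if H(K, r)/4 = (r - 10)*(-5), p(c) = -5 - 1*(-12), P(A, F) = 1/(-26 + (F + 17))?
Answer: -1/484389 ≈ -2.0645e-6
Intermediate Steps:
L = 17 (L = 8 + 9 = 17)
P(A, F) = 1/(-9 + F) (P(A, F) = 1/(-26 + (17 + F)) = 1/(-9 + F))
p(c) = 7 (p(c) = -5 + 12 = 7)
H(K, r) = 200 - 20*r (H(K, r) = 4*((r - 10)*(-5)) = 4*((-10 + r)*(-5)) = 4*(50 - 5*r) = 200 - 20*r)
1/(-484449 + H(P(8, L), p(0))) = 1/(-484449 + (200 - 20*7)) = 1/(-484449 + (200 - 140)) = 1/(-484449 + 60) = 1/(-484389) = -1/484389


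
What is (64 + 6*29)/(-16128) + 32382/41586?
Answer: 6099517/7984512 ≈ 0.76392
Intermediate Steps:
(64 + 6*29)/(-16128) + 32382/41586 = (64 + 174)*(-1/16128) + 32382*(1/41586) = 238*(-1/16128) + 5397/6931 = -17/1152 + 5397/6931 = 6099517/7984512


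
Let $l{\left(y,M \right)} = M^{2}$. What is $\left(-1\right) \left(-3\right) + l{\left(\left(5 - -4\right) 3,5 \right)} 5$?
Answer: $128$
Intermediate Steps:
$\left(-1\right) \left(-3\right) + l{\left(\left(5 - -4\right) 3,5 \right)} 5 = \left(-1\right) \left(-3\right) + 5^{2} \cdot 5 = 3 + 25 \cdot 5 = 3 + 125 = 128$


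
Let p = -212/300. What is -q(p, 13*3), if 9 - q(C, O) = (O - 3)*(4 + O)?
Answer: 1539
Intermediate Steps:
p = -53/75 (p = -212*1/300 = -53/75 ≈ -0.70667)
q(C, O) = 9 - (-3 + O)*(4 + O) (q(C, O) = 9 - (O - 3)*(4 + O) = 9 - (-3 + O)*(4 + O))
-q(p, 13*3) = -(21 - 13*3 - (13*3)²) = -(21 - 1*39 - 1*39²) = -(21 - 39 - 1*1521) = -(21 - 39 - 1521) = -1*(-1539) = 1539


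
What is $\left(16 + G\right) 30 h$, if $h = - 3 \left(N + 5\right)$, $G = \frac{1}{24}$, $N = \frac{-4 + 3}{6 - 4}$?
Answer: $- \frac{51975}{8} \approx -6496.9$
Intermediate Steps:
$N = - \frac{1}{2} \approx -0.5$
$G = \frac{1}{24} \approx 0.041667$
$h = - \frac{27}{2}$ ($h = - 3 \left(- \frac{1}{2} + 5\right) = \left(-3\right) \frac{9}{2} = - \frac{27}{2} \approx -13.5$)
$\left(16 + G\right) 30 h = \left(16 + \frac{1}{24}\right) 30 \left(- \frac{27}{2}\right) = \frac{385}{24} \cdot 30 \left(- \frac{27}{2}\right) = \frac{1925}{4} \left(- \frac{27}{2}\right) = - \frac{51975}{8}$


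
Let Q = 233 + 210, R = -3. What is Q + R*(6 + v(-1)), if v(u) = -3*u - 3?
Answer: 425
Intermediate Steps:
v(u) = -3 - 3*u
Q = 443
Q + R*(6 + v(-1)) = 443 - 3*(6 + (-3 - 3*(-1))) = 443 - 3*(6 + (-3 + 3)) = 443 - 3*(6 + 0) = 443 - 3*6 = 443 - 18 = 425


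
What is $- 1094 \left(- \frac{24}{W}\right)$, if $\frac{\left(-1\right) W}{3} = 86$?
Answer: $- \frac{4376}{43} \approx -101.77$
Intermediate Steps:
$W = -258$ ($W = \left(-3\right) 86 = -258$)
$- 1094 \left(- \frac{24}{W}\right) = - 1094 \left(- \frac{24}{-258}\right) = - 1094 \left(\left(-24\right) \left(- \frac{1}{258}\right)\right) = \left(-1094\right) \frac{4}{43} = - \frac{4376}{43}$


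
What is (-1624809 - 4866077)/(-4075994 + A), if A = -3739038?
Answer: 3245443/3907516 ≈ 0.83056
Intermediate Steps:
(-1624809 - 4866077)/(-4075994 + A) = (-1624809 - 4866077)/(-4075994 - 3739038) = -6490886/(-7815032) = -6490886*(-1/7815032) = 3245443/3907516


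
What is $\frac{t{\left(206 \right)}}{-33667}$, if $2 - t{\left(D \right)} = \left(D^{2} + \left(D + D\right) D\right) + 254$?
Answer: $\frac{127560}{33667} \approx 3.7889$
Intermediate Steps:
$t{\left(D \right)} = -252 - 3 D^{2}$ ($t{\left(D \right)} = 2 - \left(\left(D^{2} + \left(D + D\right) D\right) + 254\right) = 2 - \left(\left(D^{2} + 2 D D\right) + 254\right) = 2 - \left(\left(D^{2} + 2 D^{2}\right) + 254\right) = 2 - \left(3 D^{2} + 254\right) = 2 - \left(254 + 3 D^{2}\right) = -252 - 3 D^{2}$)
$\frac{t{\left(206 \right)}}{-33667} = \frac{-252 - 3 \cdot 206^{2}}{-33667} = \left(-252 - 127308\right) \left(- \frac{1}{33667}\right) = \left(-127560\right) \left(- \frac{1}{33667}\right) = \frac{127560}{33667}$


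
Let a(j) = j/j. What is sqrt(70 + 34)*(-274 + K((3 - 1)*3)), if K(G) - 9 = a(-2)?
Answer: -528*sqrt(26) ≈ -2692.3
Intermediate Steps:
a(j) = 1
K(G) = 10 (K(G) = 9 + 1 = 10)
sqrt(70 + 34)*(-274 + K((3 - 1)*3)) = sqrt(70 + 34)*(-274 + 10) = sqrt(104)*(-264) = (2*sqrt(26))*(-264) = -528*sqrt(26)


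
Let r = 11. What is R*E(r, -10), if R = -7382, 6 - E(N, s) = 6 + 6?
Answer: 44292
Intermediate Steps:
E(N, s) = -6 (E(N, s) = 6 - (6 + 6) = 6 - 1*12 = 6 - 12 = -6)
R*E(r, -10) = -7382*(-6) = 44292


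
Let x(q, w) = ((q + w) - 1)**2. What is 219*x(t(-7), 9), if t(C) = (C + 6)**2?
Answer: 17739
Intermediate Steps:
t(C) = (6 + C)**2
x(q, w) = (-1 + q + w)**2
219*x(t(-7), 9) = 219*(-1 + (6 - 7)**2 + 9)**2 = 219*(-1 + (-1)**2 + 9)**2 = 219*(-1 + 1 + 9)**2 = 219*9**2 = 219*81 = 17739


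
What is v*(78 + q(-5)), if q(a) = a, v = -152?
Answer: -11096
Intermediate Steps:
v*(78 + q(-5)) = -152*(78 - 5) = -152*73 = -11096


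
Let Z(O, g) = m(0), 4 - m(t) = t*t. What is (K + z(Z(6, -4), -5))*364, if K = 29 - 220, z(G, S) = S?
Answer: -71344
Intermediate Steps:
m(t) = 4 - t² (m(t) = 4 - t*t = 4 - t²)
Z(O, g) = 4 (Z(O, g) = 4 - 1*0² = 4 - 1*0 = 4 + 0 = 4)
K = -191
(K + z(Z(6, -4), -5))*364 = (-191 - 5)*364 = -196*364 = -71344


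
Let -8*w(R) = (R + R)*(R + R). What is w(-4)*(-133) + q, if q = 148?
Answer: 1212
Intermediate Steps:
w(R) = -R²/2 (w(R) = -(R + R)*(R + R)/8 = -2*R*2*R/8 = -R²/2)
w(-4)*(-133) + q = -½*(-4)²*(-133) + 148 = -½*16*(-133) + 148 = -8*(-133) + 148 = 1064 + 148 = 1212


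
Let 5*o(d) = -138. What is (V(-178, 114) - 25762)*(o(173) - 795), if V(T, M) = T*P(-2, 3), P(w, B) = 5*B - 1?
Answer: 116208702/5 ≈ 2.3242e+7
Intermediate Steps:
P(w, B) = -1 + 5*B
o(d) = -138/5 (o(d) = (⅕)*(-138) = -138/5)
V(T, M) = 14*T (V(T, M) = T*(-1 + 5*3) = T*(-1 + 15) = T*14 = 14*T)
(V(-178, 114) - 25762)*(o(173) - 795) = (14*(-178) - 25762)*(-138/5 - 795) = (-2492 - 25762)*(-4113/5) = -28254*(-4113/5) = 116208702/5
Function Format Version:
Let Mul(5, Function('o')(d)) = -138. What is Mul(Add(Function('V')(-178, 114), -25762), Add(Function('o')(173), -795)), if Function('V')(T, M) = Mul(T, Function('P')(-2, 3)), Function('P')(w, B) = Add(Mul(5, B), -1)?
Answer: Rational(116208702, 5) ≈ 2.3242e+7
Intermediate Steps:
Function('P')(w, B) = Add(-1, Mul(5, B))
Function('o')(d) = Rational(-138, 5) (Function('o')(d) = Mul(Rational(1, 5), -138) = Rational(-138, 5))
Function('V')(T, M) = Mul(14, T) (Function('V')(T, M) = Mul(T, Add(-1, Mul(5, 3))) = Mul(T, Add(-1, 15)) = Mul(T, 14) = Mul(14, T))
Mul(Add(Function('V')(-178, 114), -25762), Add(Function('o')(173), -795)) = Mul(Add(Mul(14, -178), -25762), Add(Rational(-138, 5), -795)) = Mul(Add(-2492, -25762), Rational(-4113, 5)) = Mul(-28254, Rational(-4113, 5)) = Rational(116208702, 5)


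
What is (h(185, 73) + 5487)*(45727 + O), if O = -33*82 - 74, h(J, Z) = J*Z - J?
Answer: 807704229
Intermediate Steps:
h(J, Z) = -J + J*Z
O = -2780 (O = -2706 - 74 = -2780)
(h(185, 73) + 5487)*(45727 + O) = (185*(-1 + 73) + 5487)*(45727 - 2780) = (185*72 + 5487)*42947 = (13320 + 5487)*42947 = 18807*42947 = 807704229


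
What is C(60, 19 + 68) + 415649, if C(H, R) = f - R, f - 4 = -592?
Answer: 414974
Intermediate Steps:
f = -588 (f = 4 - 592 = -588)
C(H, R) = -588 - R
C(60, 19 + 68) + 415649 = (-588 - (19 + 68)) + 415649 = (-588 - 1*87) + 415649 = (-588 - 87) + 415649 = -675 + 415649 = 414974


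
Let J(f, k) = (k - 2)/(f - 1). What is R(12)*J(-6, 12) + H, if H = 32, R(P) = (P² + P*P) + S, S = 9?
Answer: -2746/7 ≈ -392.29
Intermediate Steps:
R(P) = 9 + 2*P² (R(P) = (P² + P*P) + 9 = (P² + P²) + 9 = 2*P² + 9 = 9 + 2*P²)
J(f, k) = (-2 + k)/(-1 + f)
R(12)*J(-6, 12) + H = (9 + 2*12²)*((-2 + 12)/(-1 - 6)) + 32 = (9 + 2*144)*(10/(-7)) + 32 = (9 + 288)*(-⅐*10) + 32 = 297*(-10/7) + 32 = -2970/7 + 32 = -2746/7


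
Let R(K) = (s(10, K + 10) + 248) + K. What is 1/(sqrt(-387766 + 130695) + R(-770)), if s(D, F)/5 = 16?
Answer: -442/452435 - I*sqrt(257071)/452435 ≈ -0.00097694 - 0.0011207*I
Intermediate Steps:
s(D, F) = 80 (s(D, F) = 5*16 = 80)
R(K) = 328 + K (R(K) = (80 + 248) + K = 328 + K)
1/(sqrt(-387766 + 130695) + R(-770)) = 1/(sqrt(-387766 + 130695) + (328 - 770)) = 1/(sqrt(-257071) - 442) = 1/(I*sqrt(257071) - 442) = 1/(-442 + I*sqrt(257071))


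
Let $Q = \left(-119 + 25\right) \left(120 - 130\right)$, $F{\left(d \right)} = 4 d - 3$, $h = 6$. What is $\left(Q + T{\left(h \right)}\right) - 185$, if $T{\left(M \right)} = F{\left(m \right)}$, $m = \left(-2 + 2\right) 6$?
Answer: $752$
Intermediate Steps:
$m = 0$ ($m = 0 \cdot 6 = 0$)
$F{\left(d \right)} = -3 + 4 d$
$Q = 940$ ($Q = \left(-94\right) \left(-10\right) = 940$)
$T{\left(M \right)} = -3$ ($T{\left(M \right)} = -3 + 4 \cdot 0 = -3 + 0 = -3$)
$\left(Q + T{\left(h \right)}\right) - 185 = \left(940 - 3\right) - 185 = 937 - 185 = 752$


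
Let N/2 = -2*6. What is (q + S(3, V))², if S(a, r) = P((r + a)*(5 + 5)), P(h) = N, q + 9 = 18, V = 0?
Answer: 225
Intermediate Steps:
q = 9 (q = -9 + 18 = 9)
N = -24 (N = 2*(-2*6) = 2*(-12) = -24)
P(h) = -24
S(a, r) = -24
(q + S(3, V))² = (9 - 24)² = (-15)² = 225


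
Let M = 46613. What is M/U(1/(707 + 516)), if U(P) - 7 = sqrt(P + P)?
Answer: 399053893/59925 - 46613*sqrt(2446)/59925 ≈ 6620.8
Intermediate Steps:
U(P) = 7 + sqrt(2)*sqrt(P) (U(P) = 7 + sqrt(P + P) = 7 + sqrt(2*P) = 7 + sqrt(2)*sqrt(P))
M/U(1/(707 + 516)) = 46613/(7 + sqrt(2)*sqrt(1/(707 + 516))) = 46613/(7 + sqrt(2)*sqrt(1/1223)) = 46613/(7 + sqrt(2)*(sqrt(1223)/1223)) = 46613/(7 + sqrt(2446)/1223)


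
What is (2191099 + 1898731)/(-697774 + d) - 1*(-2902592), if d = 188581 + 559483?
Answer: 14597544151/5029 ≈ 2.9027e+6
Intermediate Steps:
d = 748064
(2191099 + 1898731)/(-697774 + d) - 1*(-2902592) = (2191099 + 1898731)/(-697774 + 748064) - 1*(-2902592) = 4089830/50290 + 2902592 = 4089830*(1/50290) + 2902592 = 408983/5029 + 2902592 = 14597544151/5029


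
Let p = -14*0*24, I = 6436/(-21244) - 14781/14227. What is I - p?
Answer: -101393134/75559597 ≈ -1.3419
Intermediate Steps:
I = -101393134/75559597 (I = 6436*(-1/21244) - 14781*1/14227 = -1609/5311 - 14781/14227 = -101393134/75559597 ≈ -1.3419)
p = 0 (p = 0*24 = 0)
I - p = -101393134/75559597 - 1*0 = -101393134/75559597 + 0 = -101393134/75559597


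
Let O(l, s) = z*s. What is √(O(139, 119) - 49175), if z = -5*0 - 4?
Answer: I*√49651 ≈ 222.82*I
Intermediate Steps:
z = -4 (z = 0 - 4 = -4)
O(l, s) = -4*s
√(O(139, 119) - 49175) = √(-4*119 - 49175) = √(-476 - 49175) = √(-49651) = I*√49651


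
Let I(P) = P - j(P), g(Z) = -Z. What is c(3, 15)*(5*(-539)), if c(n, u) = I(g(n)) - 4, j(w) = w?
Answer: 10780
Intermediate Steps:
I(P) = 0 (I(P) = P - P = 0)
c(n, u) = -4 (c(n, u) = 0 - 4 = -4)
c(3, 15)*(5*(-539)) = -20*(-539) = -4*(-2695) = 10780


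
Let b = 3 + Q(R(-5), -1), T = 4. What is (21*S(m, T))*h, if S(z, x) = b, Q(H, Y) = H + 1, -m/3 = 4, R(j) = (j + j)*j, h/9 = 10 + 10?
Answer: 204120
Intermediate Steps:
h = 180 (h = 9*(10 + 10) = 9*20 = 180)
R(j) = 2*j**2 (R(j) = (2*j)*j = 2*j**2)
m = -12 (m = -3*4 = -12)
Q(H, Y) = 1 + H
b = 54 (b = 3 + (1 + 2*(-5)**2) = 3 + (1 + 2*25) = 3 + (1 + 50) = 3 + 51 = 54)
S(z, x) = 54
(21*S(m, T))*h = (21*54)*180 = 1134*180 = 204120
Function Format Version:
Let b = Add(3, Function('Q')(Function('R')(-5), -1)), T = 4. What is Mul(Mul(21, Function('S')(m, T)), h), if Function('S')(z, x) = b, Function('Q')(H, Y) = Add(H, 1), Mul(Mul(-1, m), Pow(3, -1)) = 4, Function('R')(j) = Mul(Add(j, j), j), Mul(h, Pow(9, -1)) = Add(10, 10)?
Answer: 204120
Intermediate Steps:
h = 180 (h = Mul(9, Add(10, 10)) = Mul(9, 20) = 180)
Function('R')(j) = Mul(2, Pow(j, 2)) (Function('R')(j) = Mul(Mul(2, j), j) = Mul(2, Pow(j, 2)))
m = -12 (m = Mul(-3, 4) = -12)
Function('Q')(H, Y) = Add(1, H)
b = 54 (b = Add(3, Add(1, Mul(2, Pow(-5, 2)))) = Add(3, Add(1, Mul(2, 25))) = Add(3, Add(1, 50)) = Add(3, 51) = 54)
Function('S')(z, x) = 54
Mul(Mul(21, Function('S')(m, T)), h) = Mul(Mul(21, 54), 180) = Mul(1134, 180) = 204120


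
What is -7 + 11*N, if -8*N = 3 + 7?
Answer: -83/4 ≈ -20.750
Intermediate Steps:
N = -5/4 (N = -(3 + 7)/8 = -1/8*10 = -5/4 ≈ -1.2500)
-7 + 11*N = -7 + 11*(-5/4) = -7 - 55/4 = -83/4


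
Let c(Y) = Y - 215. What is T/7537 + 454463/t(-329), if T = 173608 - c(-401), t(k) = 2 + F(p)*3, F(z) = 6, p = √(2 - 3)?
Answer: 3428772111/150740 ≈ 22746.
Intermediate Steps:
p = I (p = √(-1) = I ≈ 1.0*I)
c(Y) = -215 + Y
t(k) = 20 (t(k) = 2 + 6*3 = 2 + 18 = 20)
T = 174224 (T = 173608 - (-215 - 401) = 173608 - 1*(-616) = 173608 + 616 = 174224)
T/7537 + 454463/t(-329) = 174224/7537 + 454463/20 = 3428772111/150740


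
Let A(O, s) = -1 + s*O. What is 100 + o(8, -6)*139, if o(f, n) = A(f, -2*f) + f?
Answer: -16719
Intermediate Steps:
A(O, s) = -1 + O*s
o(f, n) = -1 + f - 2*f² (o(f, n) = (-1 + f*(-2*f)) + f = (-1 - 2*f²) + f = -1 + f - 2*f²)
100 + o(8, -6)*139 = 100 + (-1 + 8 - 2*8²)*139 = 100 + (-1 + 8 - 2*64)*139 = 100 + (-1 + 8 - 128)*139 = 100 - 121*139 = 100 - 16819 = -16719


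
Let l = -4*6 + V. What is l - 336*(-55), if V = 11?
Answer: 18467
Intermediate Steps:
l = -13 (l = -4*6 + 11 = -24 + 11 = -13)
l - 336*(-55) = -13 - 336*(-55) = -13 + 18480 = 18467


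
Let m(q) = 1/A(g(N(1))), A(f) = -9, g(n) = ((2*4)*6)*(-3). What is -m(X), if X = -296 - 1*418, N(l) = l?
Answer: ⅑ ≈ 0.11111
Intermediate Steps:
g(n) = -144 (g(n) = (8*6)*(-3) = 48*(-3) = -144)
X = -714 (X = -296 - 418 = -714)
m(q) = -⅑ (m(q) = 1/(-9) = -⅑)
-m(X) = -1*(-⅑) = ⅑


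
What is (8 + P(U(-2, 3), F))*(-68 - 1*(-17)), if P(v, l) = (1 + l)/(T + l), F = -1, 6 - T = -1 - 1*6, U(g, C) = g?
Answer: -408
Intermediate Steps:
T = 13 (T = 6 - (-1 - 1*6) = 6 - (-1 - 6) = 6 - 1*(-7) = 6 + 7 = 13)
P(v, l) = (1 + l)/(13 + l)
(8 + P(U(-2, 3), F))*(-68 - 1*(-17)) = (8 + (1 - 1)/(13 - 1))*(-68 - 1*(-17)) = (8 + 0/12)*(-68 + 17) = (8 + (1/12)*0)*(-51) = (8 + 0)*(-51) = 8*(-51) = -408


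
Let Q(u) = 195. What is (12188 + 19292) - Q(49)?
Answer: 31285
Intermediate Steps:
(12188 + 19292) - Q(49) = (12188 + 19292) - 1*195 = 31480 - 195 = 31285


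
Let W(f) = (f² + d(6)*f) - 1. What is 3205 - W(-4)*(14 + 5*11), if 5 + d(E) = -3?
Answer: -38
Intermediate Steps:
d(E) = -8 (d(E) = -5 - 3 = -8)
W(f) = -1 + f² - 8*f (W(f) = (f² - 8*f) - 1 = -1 + f² - 8*f)
3205 - W(-4)*(14 + 5*11) = 3205 - (-1 + (-4)² - 8*(-4))*(14 + 5*11) = 3205 - (-1 + 16 + 32)*(14 + 55) = 3205 - 47*69 = 3205 - 1*3243 = 3205 - 3243 = -38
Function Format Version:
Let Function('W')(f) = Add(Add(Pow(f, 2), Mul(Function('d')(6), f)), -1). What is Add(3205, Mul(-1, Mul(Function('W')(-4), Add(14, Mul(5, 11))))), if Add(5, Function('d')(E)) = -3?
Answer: -38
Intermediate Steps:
Function('d')(E) = -8 (Function('d')(E) = Add(-5, -3) = -8)
Function('W')(f) = Add(-1, Pow(f, 2), Mul(-8, f)) (Function('W')(f) = Add(Add(Pow(f, 2), Mul(-8, f)), -1) = Add(-1, Pow(f, 2), Mul(-8, f)))
Add(3205, Mul(-1, Mul(Function('W')(-4), Add(14, Mul(5, 11))))) = Add(3205, Mul(-1, Mul(Add(-1, Pow(-4, 2), Mul(-8, -4)), Add(14, Mul(5, 11))))) = Add(3205, Mul(-1, Mul(Add(-1, 16, 32), Add(14, 55)))) = Add(3205, Mul(-1, Mul(47, 69))) = Add(3205, Mul(-1, 3243)) = Add(3205, -3243) = -38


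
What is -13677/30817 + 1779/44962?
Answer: -560121831/1385593954 ≈ -0.40425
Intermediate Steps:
-13677/30817 + 1779/44962 = -560121831/1385593954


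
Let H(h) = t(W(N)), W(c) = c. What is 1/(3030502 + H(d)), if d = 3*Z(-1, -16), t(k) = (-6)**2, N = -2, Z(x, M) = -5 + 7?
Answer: 1/3030538 ≈ 3.2997e-7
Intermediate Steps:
Z(x, M) = 2
t(k) = 36
d = 6 (d = 3*2 = 6)
H(h) = 36
1/(3030502 + H(d)) = 1/(3030502 + 36) = 1/3030538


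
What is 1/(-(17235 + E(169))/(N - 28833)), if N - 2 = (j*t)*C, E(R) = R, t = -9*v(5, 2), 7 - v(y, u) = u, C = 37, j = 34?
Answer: 85441/17404 ≈ 4.9093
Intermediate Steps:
v(y, u) = 7 - u
t = -45 (t = -9*(7 - 1*2) = -9*(7 - 2) = -9*5 = -45)
N = -56608 (N = 2 + (34*(-45))*37 = 2 - 1530*37 = 2 - 56610 = -56608)
1/(-(17235 + E(169))/(N - 28833)) = 1/(-(17235 + 169)/(-56608 - 28833)) = 1/(-17404/(-85441)) = 1/(-17404*(-1)/85441) = 1/(-1*(-17404/85441)) = 1/(17404/85441) = 85441/17404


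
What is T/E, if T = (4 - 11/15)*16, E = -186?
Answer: -392/1395 ≈ -0.28100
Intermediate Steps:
T = 784/15 (T = (4 - 11*1/15)*16 = (4 - 11/15)*16 = (49/15)*16 = 784/15 ≈ 52.267)
T/E = (784/15)/(-186) = (784/15)*(-1/186) = -392/1395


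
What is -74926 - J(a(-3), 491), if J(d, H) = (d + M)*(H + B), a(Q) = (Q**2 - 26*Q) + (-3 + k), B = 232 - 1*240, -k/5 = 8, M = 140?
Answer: -163798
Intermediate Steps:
k = -40 (k = -5*8 = -40)
B = -8 (B = 232 - 240 = -8)
a(Q) = -43 + Q**2 - 26*Q (a(Q) = (Q**2 - 26*Q) + (-3 - 40) = (Q**2 - 26*Q) - 43 = -43 + Q**2 - 26*Q)
J(d, H) = (-8 + H)*(140 + d) (J(d, H) = (d + 140)*(H - 8) = (140 + d)*(-8 + H) = (-8 + H)*(140 + d))
-74926 - J(a(-3), 491) = -74926 - (-1120 - 8*(-43 + (-3)**2 - 26*(-3)) + 140*491 + 491*(-43 + (-3)**2 - 26*(-3))) = -74926 - (-1120 - 8*(-43 + 9 + 78) + 68740 + 491*(-43 + 9 + 78)) = -74926 - (-1120 - 8*44 + 68740 + 491*44) = -74926 - (-1120 - 352 + 68740 + 21604) = -74926 - 1*88872 = -74926 - 88872 = -163798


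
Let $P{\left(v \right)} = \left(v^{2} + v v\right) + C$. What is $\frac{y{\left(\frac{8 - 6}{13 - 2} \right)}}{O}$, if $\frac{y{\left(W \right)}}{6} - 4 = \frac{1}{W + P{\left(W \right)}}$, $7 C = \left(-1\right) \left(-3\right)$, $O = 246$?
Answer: $\frac{3139}{23493} \approx 0.13361$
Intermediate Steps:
$C = \frac{3}{7}$ ($C = \frac{\left(-1\right) \left(-3\right)}{7} = \frac{1}{7} \cdot 3 = \frac{3}{7} \approx 0.42857$)
$P{\left(v \right)} = \frac{3}{7} + 2 v^{2}$ ($P{\left(v \right)} = \left(v^{2} + v v\right) + \frac{3}{7} = \left(v^{2} + v^{2}\right) + \frac{3}{7} = 2 v^{2} + \frac{3}{7} = \frac{3}{7} + 2 v^{2}$)
$y{\left(W \right)} = 24 + \frac{6}{\frac{3}{7} + W + 2 W^{2}}$ ($y{\left(W \right)} = 24 + \frac{6}{W + \left(\frac{3}{7} + 2 W^{2}\right)} = 24 + \frac{6}{\frac{3}{7} + W + 2 W^{2}}$)
$\frac{y{\left(\frac{8 - 6}{13 - 2} \right)}}{O} = \frac{6 \frac{1}{3 + 7 \frac{8 - 6}{13 - 2} + 14 \left(\frac{8 - 6}{13 - 2}\right)^{2}} \left(19 + 28 \frac{8 - 6}{13 - 2} + 56 \left(\frac{8 - 6}{13 - 2}\right)^{2}\right)}{246} = \frac{6 \left(19 + 28 \cdot \frac{2}{11} + 56 \left(\frac{2}{11}\right)^{2}\right)}{3 + 7 \cdot \frac{2}{11} + 14 \left(\frac{2}{11}\right)^{2}} \cdot \frac{1}{246} = \frac{6 \left(19 + \frac{56}{11} + 56 \cdot \frac{4}{121}\right)}{3 + \frac{14}{11} + 14 \cdot \frac{4}{121}} \cdot \frac{1}{246} = \frac{6 \left(19 + \frac{56}{11} + \frac{224}{121}\right)}{3 + \frac{14}{11} + \frac{56}{121}} \cdot \frac{1}{246} = 6 \frac{1}{\frac{573}{121}} \cdot \frac{3139}{121} \cdot \frac{1}{246} = 6 \cdot \frac{121}{573} \cdot \frac{3139}{121} \cdot \frac{1}{246} = \frac{6278}{191} \cdot \frac{1}{246} = \frac{3139}{23493}$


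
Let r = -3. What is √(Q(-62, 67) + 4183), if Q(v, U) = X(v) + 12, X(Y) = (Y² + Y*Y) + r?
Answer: 6*√330 ≈ 109.00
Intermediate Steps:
X(Y) = -3 + 2*Y² (X(Y) = (Y² + Y*Y) - 3 = (Y² + Y²) - 3 = 2*Y² - 3 = -3 + 2*Y²)
Q(v, U) = 9 + 2*v² (Q(v, U) = (-3 + 2*v²) + 12 = 9 + 2*v²)
√(Q(-62, 67) + 4183) = √((9 + 2*(-62)²) + 4183) = √((9 + 2*3844) + 4183) = √((9 + 7688) + 4183) = √(7697 + 4183) = √11880 = 6*√330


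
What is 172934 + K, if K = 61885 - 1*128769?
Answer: 106050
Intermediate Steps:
K = -66884 (K = 61885 - 128769 = -66884)
172934 + K = 172934 - 66884 = 106050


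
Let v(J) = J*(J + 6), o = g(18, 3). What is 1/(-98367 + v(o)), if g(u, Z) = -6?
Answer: -1/98367 ≈ -1.0166e-5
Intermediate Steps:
o = -6
v(J) = J*(6 + J)
1/(-98367 + v(o)) = 1/(-98367 - 6*(6 - 6)) = 1/(-98367 - 6*0) = 1/(-98367 + 0) = 1/(-98367) = -1/98367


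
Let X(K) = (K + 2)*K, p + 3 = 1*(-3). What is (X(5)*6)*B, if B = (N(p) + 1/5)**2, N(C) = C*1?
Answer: 35322/5 ≈ 7064.4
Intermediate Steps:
p = -6 (p = -3 + 1*(-3) = -3 - 3 = -6)
N(C) = C
X(K) = K*(2 + K) (X(K) = (2 + K)*K = K*(2 + K))
B = 841/25 (B = (-6 + 1/5)**2 = (-29/5)**2 = 841/25 ≈ 33.640)
(X(5)*6)*B = ((5*(2 + 5))*6)*(841/25) = ((5*7)*6)*(841/25) = (35*6)*(841/25) = 210*(841/25) = 35322/5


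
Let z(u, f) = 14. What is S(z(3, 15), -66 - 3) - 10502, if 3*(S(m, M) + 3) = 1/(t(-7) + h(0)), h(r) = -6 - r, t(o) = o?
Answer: -409696/39 ≈ -10505.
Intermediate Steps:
S(m, M) = -118/39 (S(m, M) = -3 + 1/(3*(-7 + (-6 - 1*0))) = -3 + 1/(3*(-7 + (-6 + 0))) = -3 + 1/(3*(-7 - 6)) = -3 + (⅓)/(-13) = -3 + (⅓)*(-1/13) = -3 - 1/39 = -118/39)
S(z(3, 15), -66 - 3) - 10502 = -118/39 - 10502 = -409696/39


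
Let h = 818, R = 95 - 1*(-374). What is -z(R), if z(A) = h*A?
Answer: -383642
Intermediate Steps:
R = 469 (R = 95 + 374 = 469)
z(A) = 818*A
-z(R) = -818*469 = -1*383642 = -383642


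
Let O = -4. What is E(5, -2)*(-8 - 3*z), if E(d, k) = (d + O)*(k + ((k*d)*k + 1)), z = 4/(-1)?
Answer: 76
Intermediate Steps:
z = -4 (z = 4*(-1) = -4)
E(d, k) = (-4 + d)*(1 + k + d*k²) (E(d, k) = (d - 4)*(k + ((k*d)*k + 1)) = (-4 + d)*(k + ((d*k)*k + 1)) = (-4 + d)*(k + (d*k² + 1)) = (-4 + d)*(k + (1 + d*k²)) = (-4 + d)*(1 + k + d*k²))
E(5, -2)*(-8 - 3*z) = (-4 + 5 - 4*(-2) + 5*(-2) + 5²*(-2)² - 4*5*(-2)²)*(-8 - 3*(-4)) = (-4 + 5 + 8 - 10 + 25*4 - 4*5*4)*(-8 + 12) = (-4 + 5 + 8 - 10 + 100 - 80)*4 = 19*4 = 76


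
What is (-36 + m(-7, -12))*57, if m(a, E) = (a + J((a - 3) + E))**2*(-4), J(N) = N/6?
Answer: -83980/3 ≈ -27993.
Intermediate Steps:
J(N) = N/6 (J(N) = N*(1/6) = N/6)
m(a, E) = -4*(-1/2 + E/6 + 7*a/6)**2 (m(a, E) = (a + ((a - 3) + E)/6)**2*(-4) = (a + ((-3 + a) + E)/6)**2*(-4) = (a + (-3 + E + a)/6)**2*(-4) = (a + (-1/2 + E/6 + a/6))**2*(-4) = (-1/2 + E/6 + 7*a/6)**2*(-4) = -4*(-1/2 + E/6 + 7*a/6)**2)
(-36 + m(-7, -12))*57 = (-36 - (-3 - 12 + 7*(-7))**2/9)*57 = (-36 - (-3 - 12 - 49)**2/9)*57 = (-36 - 1/9*(-64)**2)*57 = (-36 - 1/9*4096)*57 = (-36 - 4096/9)*57 = -4420/9*57 = -83980/3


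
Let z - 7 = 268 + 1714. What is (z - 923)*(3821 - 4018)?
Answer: -210002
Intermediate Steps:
z = 1989 (z = 7 + (268 + 1714) = 7 + 1982 = 1989)
(z - 923)*(3821 - 4018) = (1989 - 923)*(3821 - 4018) = 1066*(-197) = -210002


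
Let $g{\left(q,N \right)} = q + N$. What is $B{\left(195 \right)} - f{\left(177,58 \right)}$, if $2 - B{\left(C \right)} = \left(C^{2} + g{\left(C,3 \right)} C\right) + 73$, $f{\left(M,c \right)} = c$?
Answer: $-76764$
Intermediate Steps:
$g{\left(q,N \right)} = N + q$
$B{\left(C \right)} = -71 - C^{2} - C \left(3 + C\right)$ ($B{\left(C \right)} = 2 - \left(\left(C^{2} + \left(3 + C\right) C\right) + 73\right) = 2 - \left(\left(C^{2} + C \left(3 + C\right)\right) + 73\right) = 2 - \left(73 + C^{2} + C \left(3 + C\right)\right) = -71 - C^{2} - C \left(3 + C\right)$)
$B{\left(195 \right)} - f{\left(177,58 \right)} = \left(-71 - 195^{2} - 195 \left(3 + 195\right)\right) - 58 = \left(-71 - 38025 - 195 \cdot 198\right) - 58 = \left(-71 - 38025 - 38610\right) - 58 = -76706 - 58 = -76764$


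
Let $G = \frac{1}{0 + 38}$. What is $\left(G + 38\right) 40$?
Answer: $\frac{28900}{19} \approx 1521.1$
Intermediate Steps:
$G = \frac{1}{38} \approx 0.026316$
$\left(G + 38\right) 40 = \left(\frac{1}{38} + 38\right) 40 = \frac{1445}{38} \cdot 40 = \frac{28900}{19}$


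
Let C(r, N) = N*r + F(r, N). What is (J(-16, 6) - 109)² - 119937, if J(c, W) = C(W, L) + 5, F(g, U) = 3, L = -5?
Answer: -102776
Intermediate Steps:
C(r, N) = 3 + N*r (C(r, N) = N*r + 3 = 3 + N*r)
J(c, W) = 8 - 5*W (J(c, W) = (3 - 5*W) + 5 = 8 - 5*W)
(J(-16, 6) - 109)² - 119937 = ((8 - 5*6) - 109)² - 119937 = ((8 - 30) - 109)² - 119937 = (-22 - 109)² - 119937 = (-131)² - 119937 = 17161 - 119937 = -102776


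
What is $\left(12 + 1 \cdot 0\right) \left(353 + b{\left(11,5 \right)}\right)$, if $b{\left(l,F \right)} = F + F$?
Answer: $4356$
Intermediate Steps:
$b{\left(l,F \right)} = 2 F$
$\left(12 + 1 \cdot 0\right) \left(353 + b{\left(11,5 \right)}\right) = \left(12 + 1 \cdot 0\right) \left(353 + 2 \cdot 5\right) = \left(12 + 0\right) \left(353 + 10\right) = 12 \cdot 363 = 4356$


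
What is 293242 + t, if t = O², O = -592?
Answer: 643706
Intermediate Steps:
t = 350464 (t = (-592)² = 350464)
293242 + t = 293242 + 350464 = 643706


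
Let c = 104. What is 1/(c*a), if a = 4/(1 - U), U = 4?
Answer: -3/416 ≈ -0.0072115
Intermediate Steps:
a = -4/3 (a = 4/(1 - 1*4) = 4/(1 - 4) = 4/(-3) = 4*(-⅓) = -4/3 ≈ -1.3333)
1/(c*a) = 1/(104*(-4/3)) = 1/(-416/3) = -3/416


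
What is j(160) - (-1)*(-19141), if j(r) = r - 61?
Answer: -19042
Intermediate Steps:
j(r) = -61 + r
j(160) - (-1)*(-19141) = (-61 + 160) - (-1)*(-19141) = 99 - 1*19141 = 99 - 19141 = -19042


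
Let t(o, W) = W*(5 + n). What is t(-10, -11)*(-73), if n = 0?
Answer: 4015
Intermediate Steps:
t(o, W) = 5*W (t(o, W) = W*(5 + 0) = W*5 = 5*W)
t(-10, -11)*(-73) = (5*(-11))*(-73) = -55*(-73) = 4015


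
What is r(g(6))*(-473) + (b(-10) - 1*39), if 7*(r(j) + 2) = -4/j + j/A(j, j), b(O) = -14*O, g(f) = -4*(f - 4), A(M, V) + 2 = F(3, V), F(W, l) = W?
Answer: 21753/14 ≈ 1553.8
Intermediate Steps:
A(M, V) = 1 (A(M, V) = -2 + 3 = 1)
g(f) = 16 - 4*f (g(f) = -4*(-4 + f) = 16 - 4*f)
r(j) = -2 - 4/(7*j) + j/7 (r(j) = -2 + (-4/j + j/1)/7 = -2 + (-4/j + j*1)/7 = -2 + (-4/j + j)/7 = -2 + (j - 4/j)/7 = -2 + (-4/(7*j) + j/7) = -2 - 4/(7*j) + j/7)
r(g(6))*(-473) + (b(-10) - 1*39) = ((-4 + (16 - 4*6)*(-14 + (16 - 4*6)))/(7*(16 - 4*6)))*(-473) + (-14*(-10) - 1*39) = ((-4 + (16 - 24)*(-14 + (16 - 24)))/(7*(16 - 24)))*(-473) + (140 - 39) = ((⅐)*(-4 - 8*(-14 - 8))/(-8))*(-473) + 101 = ((⅐)*(-⅛)*(-4 - 8*(-22)))*(-473) + 101 = ((⅐)*(-⅛)*(-4 + 176))*(-473) + 101 = ((⅐)*(-⅛)*172)*(-473) + 101 = -43/14*(-473) + 101 = 20339/14 + 101 = 21753/14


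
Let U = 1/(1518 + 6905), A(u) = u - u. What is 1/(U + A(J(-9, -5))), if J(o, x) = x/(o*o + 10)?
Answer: 8423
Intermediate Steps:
J(o, x) = x/(10 + o**2) (J(o, x) = x/(o**2 + 10) = x/(10 + o**2))
A(u) = 0
U = 1/8423 ≈ 0.00011872
1/(U + A(J(-9, -5))) = 1/(1/8423 + 0) = 1/(1/8423) = 8423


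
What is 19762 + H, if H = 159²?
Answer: 45043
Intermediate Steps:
H = 25281
19762 + H = 19762 + 25281 = 45043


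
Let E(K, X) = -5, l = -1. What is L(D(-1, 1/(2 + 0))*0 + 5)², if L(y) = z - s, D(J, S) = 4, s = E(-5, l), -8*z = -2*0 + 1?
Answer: 1521/64 ≈ 23.766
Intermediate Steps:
z = -⅛ (z = -(-2*0 + 1)/8 = -(0 + 1)/8 = -⅛*1 = -⅛ ≈ -0.12500)
s = -5
L(y) = 39/8 (L(y) = -⅛ - 1*(-5) = -⅛ + 5 = 39/8)
L(D(-1, 1/(2 + 0))*0 + 5)² = (39/8)² = 1521/64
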